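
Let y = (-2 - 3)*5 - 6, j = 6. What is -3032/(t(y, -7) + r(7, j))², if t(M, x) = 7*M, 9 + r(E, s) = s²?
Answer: -758/9025 ≈ -0.083989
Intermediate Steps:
r(E, s) = -9 + s²
y = -31 (y = -5*5 - 6 = -25 - 6 = -31)
-3032/(t(y, -7) + r(7, j))² = -3032/(7*(-31) + (-9 + 6²))² = -3032/(-217 + (-9 + 36))² = -3032/(-217 + 27)² = -3032/((-190)²) = -3032/36100 = -3032*1/36100 = -758/9025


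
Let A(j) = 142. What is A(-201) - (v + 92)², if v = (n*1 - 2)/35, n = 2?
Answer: -8322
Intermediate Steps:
v = 0 (v = (2*1 - 2)/35 = (2 - 2)*(1/35) = 0*(1/35) = 0)
A(-201) - (v + 92)² = 142 - (0 + 92)² = 142 - 1*92² = 142 - 1*8464 = 142 - 8464 = -8322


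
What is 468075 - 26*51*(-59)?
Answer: 546309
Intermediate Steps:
468075 - 26*51*(-59) = 468075 - 1326*(-59) = 468075 + 78234 = 546309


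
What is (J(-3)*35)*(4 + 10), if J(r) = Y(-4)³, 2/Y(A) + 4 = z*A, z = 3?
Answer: -245/256 ≈ -0.95703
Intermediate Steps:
Y(A) = 2/(-4 + 3*A)
J(r) = -1/512 (J(r) = (2/(-4 + 3*(-4)))³ = (2/(-4 - 12))³ = (2/(-16))³ = (2*(-1/16))³ = (-⅛)³ = -1/512)
(J(-3)*35)*(4 + 10) = (-1/512*35)*(4 + 10) = -35/512*14 = -245/256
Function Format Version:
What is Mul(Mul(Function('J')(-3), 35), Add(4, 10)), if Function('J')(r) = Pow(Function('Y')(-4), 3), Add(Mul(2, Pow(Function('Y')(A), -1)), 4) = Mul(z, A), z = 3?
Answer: Rational(-245, 256) ≈ -0.95703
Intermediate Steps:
Function('Y')(A) = Mul(2, Pow(Add(-4, Mul(3, A)), -1))
Function('J')(r) = Rational(-1, 512) (Function('J')(r) = Pow(Mul(2, Pow(Add(-4, Mul(3, -4)), -1)), 3) = Pow(Mul(2, Pow(Add(-4, -12), -1)), 3) = Pow(Mul(2, Pow(-16, -1)), 3) = Pow(Mul(2, Rational(-1, 16)), 3) = Pow(Rational(-1, 8), 3) = Rational(-1, 512))
Mul(Mul(Function('J')(-3), 35), Add(4, 10)) = Mul(Mul(Rational(-1, 512), 35), Add(4, 10)) = Mul(Rational(-35, 512), 14) = Rational(-245, 256)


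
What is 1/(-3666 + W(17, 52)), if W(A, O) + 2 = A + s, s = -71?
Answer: -1/3722 ≈ -0.00026867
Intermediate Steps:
W(A, O) = -73 + A (W(A, O) = -2 + (A - 71) = -2 + (-71 + A) = -73 + A)
1/(-3666 + W(17, 52)) = 1/(-3666 + (-73 + 17)) = 1/(-3666 - 56) = 1/(-3722) = -1/3722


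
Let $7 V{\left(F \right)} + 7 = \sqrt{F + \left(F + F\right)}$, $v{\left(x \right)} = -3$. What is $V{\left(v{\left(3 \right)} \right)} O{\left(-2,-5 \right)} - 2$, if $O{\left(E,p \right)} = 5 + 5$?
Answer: $-12 + \frac{30 i}{7} \approx -12.0 + 4.2857 i$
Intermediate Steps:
$O{\left(E,p \right)} = 10$
$V{\left(F \right)} = -1 + \frac{\sqrt{3} \sqrt{F}}{7}$ ($V{\left(F \right)} = -1 + \frac{\sqrt{F + \left(F + F\right)}}{7} = -1 + \frac{\sqrt{F + 2 F}}{7} = -1 + \frac{\sqrt{3 F}}{7} = -1 + \frac{\sqrt{3} \sqrt{F}}{7}$)
$V{\left(v{\left(3 \right)} \right)} O{\left(-2,-5 \right)} - 2 = \left(-1 + \frac{\sqrt{3} \sqrt{-3}}{7}\right) 10 - 2 = \left(-1 + \frac{\sqrt{3} i \sqrt{3}}{7}\right) 10 - 2 = \left(-1 + \frac{3 i}{7}\right) 10 - 2 = \left(-10 + \frac{30 i}{7}\right) - 2 = -12 + \frac{30 i}{7}$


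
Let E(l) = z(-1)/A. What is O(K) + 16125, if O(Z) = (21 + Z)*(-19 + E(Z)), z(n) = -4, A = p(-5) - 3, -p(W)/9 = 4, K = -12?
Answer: 207414/13 ≈ 15955.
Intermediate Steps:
p(W) = -36 (p(W) = -9*4 = -36)
A = -39 (A = -36 - 3 = -39)
E(l) = 4/39 (E(l) = -4/(-39) = -4*(-1/39) = 4/39)
O(Z) = -5159/13 - 737*Z/39 (O(Z) = (21 + Z)*(-19 + 4/39) = (21 + Z)*(-737/39) = -5159/13 - 737*Z/39)
O(K) + 16125 = (-5159/13 - 737/39*(-12)) + 16125 = (-5159/13 + 2948/13) + 16125 = -2211/13 + 16125 = 207414/13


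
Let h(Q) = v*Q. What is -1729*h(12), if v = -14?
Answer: 290472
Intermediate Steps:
h(Q) = -14*Q
-1729*h(12) = -(-24206)*12 = -1729*(-168) = 290472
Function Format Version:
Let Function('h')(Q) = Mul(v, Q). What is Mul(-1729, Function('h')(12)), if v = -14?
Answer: 290472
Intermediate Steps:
Function('h')(Q) = Mul(-14, Q)
Mul(-1729, Function('h')(12)) = Mul(-1729, Mul(-14, 12)) = Mul(-1729, -168) = 290472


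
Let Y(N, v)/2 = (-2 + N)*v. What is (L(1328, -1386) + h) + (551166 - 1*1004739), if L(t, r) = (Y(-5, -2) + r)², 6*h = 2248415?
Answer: 10591961/6 ≈ 1.7653e+6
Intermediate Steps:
h = 2248415/6 (h = (⅙)*2248415 = 2248415/6 ≈ 3.7474e+5)
Y(N, v) = 2*v*(-2 + N) (Y(N, v) = 2*((-2 + N)*v) = 2*(v*(-2 + N)) = 2*v*(-2 + N))
L(t, r) = (28 + r)² (L(t, r) = (2*(-2)*(-2 - 5) + r)² = (2*(-2)*(-7) + r)² = (28 + r)²)
(L(1328, -1386) + h) + (551166 - 1*1004739) = ((28 - 1386)² + 2248415/6) + (551166 - 1*1004739) = ((-1358)² + 2248415/6) + (551166 - 1004739) = (1844164 + 2248415/6) - 453573 = 13313399/6 - 453573 = 10591961/6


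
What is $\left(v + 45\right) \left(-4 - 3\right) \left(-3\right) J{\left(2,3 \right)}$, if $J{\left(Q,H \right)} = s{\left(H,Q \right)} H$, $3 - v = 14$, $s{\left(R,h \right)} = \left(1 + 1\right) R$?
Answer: $12852$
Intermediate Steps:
$s{\left(R,h \right)} = 2 R$
$v = -11$ ($v = 3 - 14 = -11$)
$J{\left(Q,H \right)} = 2 H^{2}$ ($J{\left(Q,H \right)} = 2 H H = 2 H^{2}$)
$\left(v + 45\right) \left(-4 - 3\right) \left(-3\right) J{\left(2,3 \right)} = \left(-11 + 45\right) \left(-4 - 3\right) \left(-3\right) 2 \cdot 3^{2} = 34 \left(-4 - 3\right) \left(-3\right) 2 \cdot 9 = 34 \left(-7\right) \left(-3\right) 18 = 34 \cdot 21 \cdot 18 = 34 \cdot 378 = 12852$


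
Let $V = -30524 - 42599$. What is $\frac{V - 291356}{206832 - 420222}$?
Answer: $\frac{121493}{71130} \approx 1.708$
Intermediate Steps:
$V = -73123$
$\frac{V - 291356}{206832 - 420222} = \frac{-73123 - 291356}{206832 - 420222} = - \frac{364479}{-213390} = \left(-364479\right) \left(- \frac{1}{213390}\right) = \frac{121493}{71130}$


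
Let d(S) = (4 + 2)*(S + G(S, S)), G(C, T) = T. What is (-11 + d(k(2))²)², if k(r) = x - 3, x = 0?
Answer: 1651225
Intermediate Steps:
k(r) = -3 (k(r) = 0 - 3 = -3)
d(S) = 12*S (d(S) = (4 + 2)*(S + S) = 6*(2*S) = 12*S)
(-11 + d(k(2))²)² = (-11 + (12*(-3))²)² = (-11 + (-36)²)² = (-11 + 1296)² = 1285² = 1651225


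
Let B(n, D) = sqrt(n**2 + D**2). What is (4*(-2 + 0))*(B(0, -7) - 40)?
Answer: 264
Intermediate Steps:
B(n, D) = sqrt(D**2 + n**2)
(4*(-2 + 0))*(B(0, -7) - 40) = (4*(-2 + 0))*(sqrt((-7)**2 + 0**2) - 40) = (4*(-2))*(sqrt(49 + 0) - 40) = -8*(sqrt(49) - 40) = -8*(7 - 40) = -8*(-33) = 264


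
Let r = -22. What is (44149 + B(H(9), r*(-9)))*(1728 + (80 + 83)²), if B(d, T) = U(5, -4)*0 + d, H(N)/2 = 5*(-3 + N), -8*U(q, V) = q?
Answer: 1250982073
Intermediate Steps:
U(q, V) = -q/8
H(N) = -30 + 10*N (H(N) = 2*(5*(-3 + N)) = 2*(-15 + 5*N) = -30 + 10*N)
B(d, T) = d (B(d, T) = -⅛*5*0 + d = -5/8*0 + d = 0 + d = d)
(44149 + B(H(9), r*(-9)))*(1728 + (80 + 83)²) = (44149 + (-30 + 10*9))*(1728 + (80 + 83)²) = (44149 + (-30 + 90))*(1728 + 163²) = (44149 + 60)*(1728 + 26569) = 44209*28297 = 1250982073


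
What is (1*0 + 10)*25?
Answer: 250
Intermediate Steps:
(1*0 + 10)*25 = (0 + 10)*25 = 10*25 = 250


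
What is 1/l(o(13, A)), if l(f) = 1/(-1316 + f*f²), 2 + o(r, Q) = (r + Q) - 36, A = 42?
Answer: 3597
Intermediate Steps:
o(r, Q) = -38 + Q + r (o(r, Q) = -2 + ((r + Q) - 36) = -2 + ((Q + r) - 36) = -2 + (-36 + Q + r) = -38 + Q + r)
l(f) = 1/(-1316 + f³)
1/l(o(13, A)) = 1/(1/(-1316 + (-38 + 42 + 13)³)) = 1/(1/(-1316 + 17³)) = 1/(1/(-1316 + 4913)) = 1/(1/3597) = 3597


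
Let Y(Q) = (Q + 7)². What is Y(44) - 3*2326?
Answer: -4377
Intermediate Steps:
Y(Q) = (7 + Q)²
Y(44) - 3*2326 = (7 + 44)² - 3*2326 = 51² - 1*6978 = 2601 - 6978 = -4377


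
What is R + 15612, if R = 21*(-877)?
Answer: -2805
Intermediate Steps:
R = -18417
R + 15612 = -18417 + 15612 = -2805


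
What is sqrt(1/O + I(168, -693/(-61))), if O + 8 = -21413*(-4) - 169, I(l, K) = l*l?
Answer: sqrt(8248154245019)/17095 ≈ 168.00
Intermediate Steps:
I(l, K) = l**2
O = 85475 (O = -8 + (-21413*(-4) - 169) = -8 + (-133*(-644) - 169) = -8 + (85652 - 169) = -8 + 85483 = 85475)
sqrt(1/O + I(168, -693/(-61))) = sqrt(1/85475 + 168**2) = sqrt(1/85475 + 28224) = sqrt(2412446401/85475) = sqrt(8248154245019)/17095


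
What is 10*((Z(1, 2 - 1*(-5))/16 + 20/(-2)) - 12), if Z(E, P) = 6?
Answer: -865/4 ≈ -216.25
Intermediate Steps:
10*((Z(1, 2 - 1*(-5))/16 + 20/(-2)) - 12) = 10*((6/16 + 20/(-2)) - 12) = 10*((6*(1/16) + 20*(-½)) - 12) = 10*((3/8 - 10) - 12) = 10*(-77/8 - 12) = 10*(-173/8) = -865/4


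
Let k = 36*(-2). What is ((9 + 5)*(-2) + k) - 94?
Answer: -194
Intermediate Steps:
k = -72
((9 + 5)*(-2) + k) - 94 = ((9 + 5)*(-2) - 72) - 94 = (14*(-2) - 72) - 94 = (-28 - 72) - 94 = -100 - 94 = -194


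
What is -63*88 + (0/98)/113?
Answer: -5544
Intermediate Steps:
-63*88 + (0/98)/113 = -5544 + (0*(1/98))*(1/113) = -5544 + 0*(1/113) = -5544 + 0 = -5544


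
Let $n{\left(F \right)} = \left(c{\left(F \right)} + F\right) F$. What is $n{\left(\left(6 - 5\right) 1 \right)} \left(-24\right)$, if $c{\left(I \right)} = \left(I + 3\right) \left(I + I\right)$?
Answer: $-216$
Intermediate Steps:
$c{\left(I \right)} = 2 I \left(3 + I\right)$ ($c{\left(I \right)} = \left(3 + I\right) 2 I = 2 I \left(3 + I\right)$)
$n{\left(F \right)} = F \left(F + 2 F \left(3 + F\right)\right)$ ($n{\left(F \right)} = \left(2 F \left(3 + F\right) + F\right) F = \left(F + 2 F \left(3 + F\right)\right) F = F \left(F + 2 F \left(3 + F\right)\right)$)
$n{\left(\left(6 - 5\right) 1 \right)} \left(-24\right) = \left(\left(6 - 5\right) 1\right)^{2} \left(7 + 2 \left(6 - 5\right) 1\right) \left(-24\right) = \left(1 \cdot 1\right)^{2} \left(7 + 2 \cdot 1 \cdot 1\right) \left(-24\right) = 1^{2} \left(7 + 2 \cdot 1\right) \left(-24\right) = 1 \left(7 + 2\right) \left(-24\right) = 1 \cdot 9 \left(-24\right) = 9 \left(-24\right) = -216$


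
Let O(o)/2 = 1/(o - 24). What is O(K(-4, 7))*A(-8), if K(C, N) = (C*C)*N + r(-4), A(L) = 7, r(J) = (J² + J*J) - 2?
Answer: 7/59 ≈ 0.11864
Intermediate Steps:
r(J) = -2 + 2*J² (r(J) = (J² + J²) - 2 = 2*J² - 2 = -2 + 2*J²)
K(C, N) = 30 + N*C² (K(C, N) = (C*C)*N + (-2 + 2*(-4)²) = C²*N + (-2 + 2*16) = N*C² + (-2 + 32) = N*C² + 30 = 30 + N*C²)
O(o) = 2/(-24 + o) (O(o) = 2/(o - 24) = 2/(-24 + o))
O(K(-4, 7))*A(-8) = (2/(-24 + (30 + 7*(-4)²)))*7 = (2/(-24 + (30 + 7*16)))*7 = (2/(-24 + (30 + 112)))*7 = (2/(-24 + 142))*7 = (2/118)*7 = (2*(1/118))*7 = (1/59)*7 = 7/59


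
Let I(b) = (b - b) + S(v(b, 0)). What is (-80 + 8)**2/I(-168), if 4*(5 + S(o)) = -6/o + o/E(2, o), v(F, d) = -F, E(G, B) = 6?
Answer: 580608/223 ≈ 2603.6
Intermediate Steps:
S(o) = -5 - 3/(2*o) + o/24 (S(o) = -5 + (-6/o + o/6)/4 = -5 + (-3/(2*o) + o/24) = -5 - 3/(2*o) + o/24)
I(b) = -(-36 - b*(-120 - b))/(24*b) (I(b) = (b - b) + (-36 + (-b)*(-120 - b))/(24*((-b))) = 0 + (-1/b)*(-36 - b*(-120 - b))/24 = 0 - (-36 - b*(-120 - b))/(24*b) = -(-36 - b*(-120 - b))/(24*b))
(-80 + 8)**2/I(-168) = (-80 + 8)**2/(((1/24)*(36 - 1*(-168)*(120 - 168))/(-168))) = (-72)**2/(((1/24)*(-1/168)*(36 - 1*(-168)*(-48)))) = 5184/(((1/24)*(-1/168)*(36 - 8064))) = 5184/(((1/24)*(-1/168)*(-8028))) = 5184/(223/112) = 5184*(112/223) = 580608/223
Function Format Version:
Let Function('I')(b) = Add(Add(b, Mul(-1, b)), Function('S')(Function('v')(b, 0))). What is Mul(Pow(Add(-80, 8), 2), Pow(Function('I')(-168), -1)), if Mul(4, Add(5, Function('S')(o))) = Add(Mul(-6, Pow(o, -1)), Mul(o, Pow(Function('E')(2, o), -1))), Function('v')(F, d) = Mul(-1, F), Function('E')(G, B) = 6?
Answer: Rational(580608, 223) ≈ 2603.6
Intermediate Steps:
Function('S')(o) = Add(-5, Mul(Rational(-3, 2), Pow(o, -1)), Mul(Rational(1, 24), o)) (Function('S')(o) = Add(-5, Mul(Rational(1, 4), Add(Mul(-6, Pow(o, -1)), Mul(o, Pow(6, -1))))) = Add(-5, Mul(Rational(1, 4), Add(Mul(-6, Pow(o, -1)), Mul(o, Rational(1, 6))))) = Add(-5, Mul(Rational(1, 4), Add(Mul(-6, Pow(o, -1)), Mul(Rational(1, 6), o)))) = Add(-5, Add(Mul(Rational(-3, 2), Pow(o, -1)), Mul(Rational(1, 24), o))) = Add(-5, Mul(Rational(-3, 2), Pow(o, -1)), Mul(Rational(1, 24), o)))
Function('I')(b) = Mul(Rational(-1, 24), Pow(b, -1), Add(-36, Mul(-1, b, Add(-120, Mul(-1, b))))) (Function('I')(b) = Add(Add(b, Mul(-1, b)), Mul(Rational(1, 24), Pow(Mul(-1, b), -1), Add(-36, Mul(Mul(-1, b), Add(-120, Mul(-1, b)))))) = Add(0, Mul(Rational(1, 24), Mul(-1, Pow(b, -1)), Add(-36, Mul(-1, b, Add(-120, Mul(-1, b)))))) = Add(0, Mul(Rational(-1, 24), Pow(b, -1), Add(-36, Mul(-1, b, Add(-120, Mul(-1, b)))))) = Mul(Rational(-1, 24), Pow(b, -1), Add(-36, Mul(-1, b, Add(-120, Mul(-1, b))))))
Mul(Pow(Add(-80, 8), 2), Pow(Function('I')(-168), -1)) = Mul(Pow(Add(-80, 8), 2), Pow(Mul(Rational(1, 24), Pow(-168, -1), Add(36, Mul(-1, -168, Add(120, -168)))), -1)) = Mul(Pow(-72, 2), Pow(Mul(Rational(1, 24), Rational(-1, 168), Add(36, Mul(-1, -168, -48))), -1)) = Mul(5184, Pow(Mul(Rational(1, 24), Rational(-1, 168), Add(36, -8064)), -1)) = Mul(5184, Pow(Mul(Rational(1, 24), Rational(-1, 168), -8028), -1)) = Mul(5184, Pow(Rational(223, 112), -1)) = Mul(5184, Rational(112, 223)) = Rational(580608, 223)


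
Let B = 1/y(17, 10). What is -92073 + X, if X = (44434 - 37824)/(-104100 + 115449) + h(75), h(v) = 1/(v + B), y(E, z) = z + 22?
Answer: -2508876247499/27248949 ≈ -92072.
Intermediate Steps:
y(E, z) = 22 + z
B = 1/32 (B = 1/(22 + 10) = 1/32 ≈ 0.031250)
h(v) = 1/(1/32 + v) (h(v) = 1/(v + 1/32) = 1/(1/32 + v))
X = 16233778/27248949 (X = (44434 - 37824)/(-104100 + 115449) + 32/(1 + 32*75) = 6610/11349 + 32/(1 + 2400) = 6610*(1/11349) + 32/2401 = 6610/11349 + 32*(1/2401) = 6610/11349 + 32/2401 = 16233778/27248949 ≈ 0.59576)
-92073 + X = -92073 + 16233778/27248949 = -2508876247499/27248949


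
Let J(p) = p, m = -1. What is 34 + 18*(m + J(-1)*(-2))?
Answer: 52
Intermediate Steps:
34 + 18*(m + J(-1)*(-2)) = 34 + 18*(-1 - 1*(-2)) = 34 + 18*(-1 + 2) = 34 + 18*1 = 34 + 18 = 52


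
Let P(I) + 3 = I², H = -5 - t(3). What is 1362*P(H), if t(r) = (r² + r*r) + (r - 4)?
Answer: 655122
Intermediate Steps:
t(r) = -4 + r + 2*r² (t(r) = (r² + r²) + (-4 + r) = 2*r² + (-4 + r) = -4 + r + 2*r²)
H = -22 (H = -5 - (-4 + 3 + 2*3²) = -5 - (-4 + 3 + 2*9) = -5 - (-4 + 3 + 18) = -5 - 1*17 = -5 - 17 = -22)
P(I) = -3 + I²
1362*P(H) = 1362*(-3 + (-22)²) = 1362*(-3 + 484) = 1362*481 = 655122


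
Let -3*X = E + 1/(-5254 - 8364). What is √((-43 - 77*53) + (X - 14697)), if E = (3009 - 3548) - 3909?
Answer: I*√3215392594414/13618 ≈ 131.68*I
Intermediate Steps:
E = -4448 (E = -539 - 3909 = -4448)
X = 20190955/13618 (X = -(-4448 + 1/(-5254 - 8364))/3 = -(-4448 + 1/(-13618))/3 = -(-4448 - 1/13618)/3 = -⅓*(-60572865/13618) = 20190955/13618 ≈ 1482.7)
√((-43 - 77*53) + (X - 14697)) = √((-43 - 77*53) + (20190955/13618 - 14697)) = √((-43 - 4081) - 179952791/13618) = √(-4124 - 179952791/13618) = √(-236113423/13618) = I*√3215392594414/13618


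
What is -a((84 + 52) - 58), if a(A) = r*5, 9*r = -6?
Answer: 10/3 ≈ 3.3333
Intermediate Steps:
r = -2/3 (r = (1/9)*(-6) = -2/3 ≈ -0.66667)
a(A) = -10/3 (a(A) = -2/3*5 = -10/3)
-a((84 + 52) - 58) = -1*(-10/3) = 10/3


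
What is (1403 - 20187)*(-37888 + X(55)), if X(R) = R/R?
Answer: 711669408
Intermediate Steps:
X(R) = 1
(1403 - 20187)*(-37888 + X(55)) = (1403 - 20187)*(-37888 + 1) = -18784*(-37887) = 711669408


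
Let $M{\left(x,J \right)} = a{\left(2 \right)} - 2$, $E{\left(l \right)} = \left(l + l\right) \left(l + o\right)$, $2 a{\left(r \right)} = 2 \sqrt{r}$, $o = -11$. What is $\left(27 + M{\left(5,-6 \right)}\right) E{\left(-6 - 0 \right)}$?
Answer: $5100 + 204 \sqrt{2} \approx 5388.5$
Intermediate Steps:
$a{\left(r \right)} = \sqrt{r}$ ($a{\left(r \right)} = \frac{2 \sqrt{r}}{2} = \sqrt{r}$)
$E{\left(l \right)} = 2 l \left(-11 + l\right)$ ($E{\left(l \right)} = \left(l + l\right) \left(l - 11\right) = 2 l \left(-11 + l\right)$)
$M{\left(x,J \right)} = -2 + \sqrt{2}$ ($M{\left(x,J \right)} = \sqrt{2} - 2 = -2 + \sqrt{2}$)
$\left(27 + M{\left(5,-6 \right)}\right) E{\left(-6 - 0 \right)} = \left(27 - \left(2 - \sqrt{2}\right)\right) 2 \left(-6 - 0\right) \left(-11 - 6\right) = \left(25 + \sqrt{2}\right) 2 \left(-6 + 0\right) \left(-11 + \left(-6 + 0\right)\right) = \left(25 + \sqrt{2}\right) 2 \left(-6\right) \left(-11 - 6\right) = \left(25 + \sqrt{2}\right) 2 \left(-6\right) \left(-17\right) = \left(25 + \sqrt{2}\right) 204 = 5100 + 204 \sqrt{2}$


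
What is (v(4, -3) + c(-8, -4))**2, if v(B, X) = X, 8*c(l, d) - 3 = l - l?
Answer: 441/64 ≈ 6.8906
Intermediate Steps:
c(l, d) = 3/8 (c(l, d) = 3/8 + (l - l)/8 = 3/8 + (1/8)*0 = 3/8 + 0 = 3/8)
(v(4, -3) + c(-8, -4))**2 = (-3 + 3/8)**2 = (-21/8)**2 = 441/64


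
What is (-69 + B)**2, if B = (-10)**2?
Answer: 961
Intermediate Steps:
B = 100
(-69 + B)**2 = (-69 + 100)**2 = 31**2 = 961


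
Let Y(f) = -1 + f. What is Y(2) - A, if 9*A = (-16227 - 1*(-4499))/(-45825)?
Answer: 400697/412425 ≈ 0.97156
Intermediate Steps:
A = 11728/412425 (A = ((-16227 - 1*(-4499))/(-45825))/9 = ((-16227 + 4499)*(-1/45825))/9 = (-11728*(-1/45825))/9 = (1/9)*(11728/45825) = 11728/412425 ≈ 0.028437)
Y(2) - A = (-1 + 2) - 1*11728/412425 = 1 - 11728/412425 = 400697/412425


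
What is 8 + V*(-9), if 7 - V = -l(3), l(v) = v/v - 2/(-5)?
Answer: -338/5 ≈ -67.600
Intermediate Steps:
l(v) = 7/5 (l(v) = 1 - 2*(-⅕) = 1 + ⅖ = 7/5)
V = 42/5 (V = 7 - (-1)*7/5 = 7 - 1*(-7/5) = 7 + 7/5 = 42/5 ≈ 8.4000)
8 + V*(-9) = 8 + (42/5)*(-9) = 8 - 378/5 = -338/5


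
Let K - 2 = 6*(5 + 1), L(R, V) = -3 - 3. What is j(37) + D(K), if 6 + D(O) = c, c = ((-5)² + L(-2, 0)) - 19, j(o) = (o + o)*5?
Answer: 364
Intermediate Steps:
j(o) = 10*o (j(o) = (2*o)*5 = 10*o)
L(R, V) = -6
K = 38 (K = 2 + 6*(5 + 1) = 2 + 6*6 = 2 + 36 = 38)
c = 0 (c = ((-5)² - 6) - 19 = (25 - 6) - 19 = 19 - 19 = 0)
D(O) = -6 (D(O) = -6 + 0 = -6)
j(37) + D(K) = 10*37 - 6 = 370 - 6 = 364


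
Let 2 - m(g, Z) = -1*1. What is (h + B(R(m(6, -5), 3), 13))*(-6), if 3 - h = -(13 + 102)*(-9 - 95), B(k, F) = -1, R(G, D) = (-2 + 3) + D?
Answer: 71748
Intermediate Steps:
m(g, Z) = 3 (m(g, Z) = 2 - (-1) = 2 - 1*(-1) = 2 + 1 = 3)
R(G, D) = 1 + D
h = -11957 (h = 3 - (-1)*(13 + 102)*(-9 - 95) = 3 - (-1)*115*(-104) = 3 - (-1)*(-11960) = 3 - 1*11960 = 3 - 11960 = -11957)
(h + B(R(m(6, -5), 3), 13))*(-6) = (-11957 - 1)*(-6) = -11958*(-6) = 71748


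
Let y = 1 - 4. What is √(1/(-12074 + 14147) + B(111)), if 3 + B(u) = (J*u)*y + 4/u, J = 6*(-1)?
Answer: 4*√733555401531/76701 ≈ 44.666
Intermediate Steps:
J = -6
y = -3
B(u) = -3 + 4/u + 18*u (B(u) = -3 + (-6*u*(-3) + 4/u) = -3 + (18*u + 4/u) = -3 + (4/u + 18*u) = -3 + 4/u + 18*u)
√(1/(-12074 + 14147) + B(111)) = √(1/(-12074 + 14147) + (-3 + 4/111 + 18*111)) = √(1/2073 + (-3 + 4*(1/111) + 1998)) = √(1/2073 + (-3 + 4/111 + 1998)) = √(1/2073 + 221449/111) = √(153021296/76701) = 4*√733555401531/76701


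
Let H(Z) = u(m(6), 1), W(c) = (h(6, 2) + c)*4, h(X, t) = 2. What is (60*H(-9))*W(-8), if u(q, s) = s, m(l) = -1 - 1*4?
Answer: -1440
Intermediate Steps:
m(l) = -5 (m(l) = -1 - 4 = -5)
W(c) = 8 + 4*c (W(c) = (2 + c)*4 = 8 + 4*c)
H(Z) = 1
(60*H(-9))*W(-8) = (60*1)*(8 + 4*(-8)) = 60*(8 - 32) = 60*(-24) = -1440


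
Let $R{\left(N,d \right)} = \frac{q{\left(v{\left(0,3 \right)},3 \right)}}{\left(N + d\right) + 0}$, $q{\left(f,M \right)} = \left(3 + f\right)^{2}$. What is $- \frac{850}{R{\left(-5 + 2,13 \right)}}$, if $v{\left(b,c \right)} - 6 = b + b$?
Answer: $- \frac{8500}{81} \approx -104.94$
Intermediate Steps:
$v{\left(b,c \right)} = 6 + 2 b$ ($v{\left(b,c \right)} = 6 + \left(b + b\right) = 6 + 2 b$)
$R{\left(N,d \right)} = \frac{81}{N + d}$ ($R{\left(N,d \right)} = \frac{\left(3 + \left(6 + 2 \cdot 0\right)\right)^{2}}{\left(N + d\right) + 0} = \frac{\left(3 + \left(6 + 0\right)\right)^{2}}{N + d} = \frac{\left(3 + 6\right)^{2}}{N + d} = \frac{9^{2}}{N + d} = \frac{81}{N + d}$)
$- \frac{850}{R{\left(-5 + 2,13 \right)}} = - \frac{850}{81 \frac{1}{\left(-5 + 2\right) + 13}} = - \frac{850}{81 \frac{1}{-3 + 13}} = - \frac{850}{81 \cdot \frac{1}{10}} = - \frac{850}{\frac{81}{10}} = \left(-850\right) \frac{10}{81} = - \frac{8500}{81}$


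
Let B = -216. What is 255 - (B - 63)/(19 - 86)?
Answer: 16806/67 ≈ 250.84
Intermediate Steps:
255 - (B - 63)/(19 - 86) = 255 - (-216 - 63)/(19 - 86) = 255 - (-279)/(-67) = 255 - (-279)*(-1)/67 = 255 - 1*279/67 = 255 - 279/67 = 16806/67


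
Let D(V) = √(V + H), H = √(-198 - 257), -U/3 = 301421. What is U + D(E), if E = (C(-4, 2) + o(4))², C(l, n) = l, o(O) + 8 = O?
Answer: -904263 + √(64 + I*√455) ≈ -9.0426e+5 + 1.3155*I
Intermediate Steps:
o(O) = -8 + O
U = -904263 (U = -3*301421 = -904263)
H = I*√455 (H = √(-455) = I*√455 ≈ 21.331*I)
E = 64 (E = (-4 + (-8 + 4))² = (-4 - 4)² = (-8)² = 64)
D(V) = √(V + I*√455)
U + D(E) = -904263 + √(64 + I*√455)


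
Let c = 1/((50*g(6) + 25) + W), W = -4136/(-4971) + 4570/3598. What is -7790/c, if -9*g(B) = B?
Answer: 434091331040/8942829 ≈ 48541.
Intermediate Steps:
g(B) = -B/9
W = 18799399/8942829 (W = -4136*(-1/4971) + 4570*(1/3598) = 4136/4971 + 2285/1799 = 18799399/8942829 ≈ 2.1022)
c = -8942829/55724176 (c = 1/((50*(-⅑*6) + 25) + 18799399/8942829) = 1/((50*(-⅔) + 25) + 18799399/8942829) = 1/((-100/3 + 25) + 18799399/8942829) = 1/(-25/3 + 18799399/8942829) = 1/(-55724176/8942829) = -8942829/55724176 ≈ -0.16048)
-7790/c = -7790/(-8942829/55724176) = -7790*(-55724176/8942829) = 434091331040/8942829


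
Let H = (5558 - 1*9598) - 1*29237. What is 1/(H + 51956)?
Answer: 1/18679 ≈ 5.3536e-5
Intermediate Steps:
H = -33277 (H = (5558 - 9598) - 29237 = -4040 - 29237 = -33277)
1/(H + 51956) = 1/(-33277 + 51956) = 1/18679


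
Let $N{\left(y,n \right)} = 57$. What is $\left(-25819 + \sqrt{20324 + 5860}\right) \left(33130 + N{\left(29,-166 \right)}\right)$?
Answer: $-856855153 + 66374 \sqrt{6546} \approx -8.5148 \cdot 10^{8}$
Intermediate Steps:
$\left(-25819 + \sqrt{20324 + 5860}\right) \left(33130 + N{\left(29,-166 \right)}\right) = \left(-25819 + \sqrt{20324 + 5860}\right) \left(33130 + 57\right) = \left(-25819 + \sqrt{26184}\right) 33187 = \left(-25819 + 2 \sqrt{6546}\right) 33187 = -856855153 + 66374 \sqrt{6546}$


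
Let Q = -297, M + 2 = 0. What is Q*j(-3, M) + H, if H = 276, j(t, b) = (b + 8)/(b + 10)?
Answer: 213/4 ≈ 53.250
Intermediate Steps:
M = -2 (M = -2 + 0 = -2)
j(t, b) = (8 + b)/(10 + b)
Q*j(-3, M) + H = -297*(8 - 2)/(10 - 2) + 276 = -297*6/8 + 276 = -297*3/4 + 276 = -891/4 + 276 = 213/4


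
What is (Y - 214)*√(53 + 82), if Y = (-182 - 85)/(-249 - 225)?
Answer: -101169*√15/158 ≈ -2479.9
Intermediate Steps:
Y = 89/158 (Y = -267/(-474) = -267*(-1/474) = 89/158 ≈ 0.56329)
(Y - 214)*√(53 + 82) = (89/158 - 214)*√(53 + 82) = -101169*√15/158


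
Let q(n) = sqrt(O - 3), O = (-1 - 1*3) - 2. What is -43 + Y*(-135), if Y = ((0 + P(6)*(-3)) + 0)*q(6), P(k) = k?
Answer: -43 + 7290*I ≈ -43.0 + 7290.0*I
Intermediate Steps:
O = -6 (O = (-1 - 3) - 2 = -4 - 2 = -6)
q(n) = 3*I (q(n) = sqrt(-6 - 3) = sqrt(-9) = 3*I)
Y = -54*I (Y = ((0 + 6*(-3)) + 0)*(3*I) = ((0 - 18) + 0)*(3*I) = (-18 + 0)*(3*I) = -54*I ≈ -54.0*I)
-43 + Y*(-135) = -43 - 54*I*(-135) = -43 + 7290*I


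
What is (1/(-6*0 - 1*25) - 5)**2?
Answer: 15876/625 ≈ 25.402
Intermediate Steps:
(1/(-6*0 - 1*25) - 5)**2 = (1/(0 - 25) - 5)**2 = (1/(-25) - 5)**2 = (-1/25 - 5)**2 = (-126/25)**2 = 15876/625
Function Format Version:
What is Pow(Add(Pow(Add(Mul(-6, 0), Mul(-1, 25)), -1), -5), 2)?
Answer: Rational(15876, 625) ≈ 25.402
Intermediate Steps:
Pow(Add(Pow(Add(Mul(-6, 0), Mul(-1, 25)), -1), -5), 2) = Pow(Add(Pow(Add(0, -25), -1), -5), 2) = Pow(Add(Pow(-25, -1), -5), 2) = Pow(Add(Rational(-1, 25), -5), 2) = Pow(Rational(-126, 25), 2) = Rational(15876, 625)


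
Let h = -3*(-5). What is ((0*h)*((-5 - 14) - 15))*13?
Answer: 0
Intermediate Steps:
h = 15
((0*h)*((-5 - 14) - 15))*13 = ((0*15)*((-5 - 14) - 15))*13 = (0*(-19 - 15))*13 = (0*(-34))*13 = 0*13 = 0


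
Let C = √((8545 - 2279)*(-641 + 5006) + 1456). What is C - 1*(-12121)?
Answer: 12121 + √27352546 ≈ 17351.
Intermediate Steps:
C = √27352546 (C = √(6266*4365 + 1456) = √(27351090 + 1456) = √27352546 ≈ 5230.0)
C - 1*(-12121) = √27352546 - 1*(-12121) = √27352546 + 12121 = 12121 + √27352546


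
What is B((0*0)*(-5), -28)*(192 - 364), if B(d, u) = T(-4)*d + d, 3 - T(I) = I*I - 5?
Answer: 0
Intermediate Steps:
T(I) = 8 - I² (T(I) = 3 - (I*I - 5) = 3 - (I² - 5) = 3 - (-5 + I²) = 3 + (5 - I²) = 8 - I²)
B(d, u) = -7*d (B(d, u) = (8 - 1*(-4)²)*d + d = (8 - 1*16)*d + d = (8 - 16)*d + d = -8*d + d = -7*d)
B((0*0)*(-5), -28)*(192 - 364) = (-7*0*0*(-5))*(192 - 364) = -0*(-5)*(-172) = -7*0*(-172) = 0*(-172) = 0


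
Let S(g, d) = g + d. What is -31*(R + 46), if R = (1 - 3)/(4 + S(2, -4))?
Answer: -1395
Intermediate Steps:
S(g, d) = d + g
R = -1 (R = (1 - 3)/(4 + (-4 + 2)) = -2/(4 - 2) = -2/2 = -2*½ = -1)
-31*(R + 46) = -31*(-1 + 46) = -31*45 = -1395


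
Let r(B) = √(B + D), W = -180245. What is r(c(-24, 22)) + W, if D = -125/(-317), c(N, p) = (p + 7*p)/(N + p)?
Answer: -180245 + I*√8803407/317 ≈ -1.8025e+5 + 9.3598*I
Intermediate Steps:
c(N, p) = 8*p/(N + p) (c(N, p) = (8*p)/(N + p) = 8*p/(N + p))
D = 125/317 (D = -125*(-1/317) = 125/317 ≈ 0.39432)
r(B) = √(125/317 + B) (r(B) = √(B + 125/317) = √(125/317 + B))
r(c(-24, 22)) + W = √(39625 + 100489*(8*22/(-24 + 22)))/317 - 180245 = √(39625 + 100489*(8*22/(-2)))/317 - 180245 = √(39625 + 100489*(8*22*(-½)))/317 - 180245 = √(39625 + 100489*(-88))/317 - 180245 = √(39625 - 8843032)/317 - 180245 = √(-8803407)/317 - 180245 = (I*√8803407)/317 - 180245 = I*√8803407/317 - 180245 = -180245 + I*√8803407/317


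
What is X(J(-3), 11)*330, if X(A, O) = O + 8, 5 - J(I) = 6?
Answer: 6270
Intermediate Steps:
J(I) = -1 (J(I) = 5 - 1*6 = 5 - 6 = -1)
X(A, O) = 8 + O
X(J(-3), 11)*330 = (8 + 11)*330 = 19*330 = 6270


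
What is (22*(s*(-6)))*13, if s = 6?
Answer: -10296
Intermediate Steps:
(22*(s*(-6)))*13 = (22*(6*(-6)))*13 = (22*(-36))*13 = -792*13 = -10296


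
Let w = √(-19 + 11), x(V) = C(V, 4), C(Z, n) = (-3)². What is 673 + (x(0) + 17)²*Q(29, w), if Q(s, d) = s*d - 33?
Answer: -21635 + 39208*I*√2 ≈ -21635.0 + 55449.0*I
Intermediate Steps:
C(Z, n) = 9
x(V) = 9
w = 2*I*√2 (w = √(-8) = 2*I*√2 ≈ 2.8284*I)
Q(s, d) = -33 + d*s (Q(s, d) = d*s - 33 = -33 + d*s)
673 + (x(0) + 17)²*Q(29, w) = 673 + (9 + 17)²*(-33 + (2*I*√2)*29) = 673 + 26²*(-33 + 58*I*√2) = 673 + 676*(-33 + 58*I*√2) = 673 + (-22308 + 39208*I*√2) = -21635 + 39208*I*√2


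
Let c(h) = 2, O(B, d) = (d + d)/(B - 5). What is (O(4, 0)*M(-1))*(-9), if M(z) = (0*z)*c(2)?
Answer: 0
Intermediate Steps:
O(B, d) = 2*d/(-5 + B) (O(B, d) = (2*d)/(-5 + B) = 2*d/(-5 + B))
M(z) = 0 (M(z) = (0*z)*2 = 0*2 = 0)
(O(4, 0)*M(-1))*(-9) = ((2*0/(-5 + 4))*0)*(-9) = ((2*0/(-1))*0)*(-9) = ((2*0*(-1))*0)*(-9) = (0*0)*(-9) = 0*(-9) = 0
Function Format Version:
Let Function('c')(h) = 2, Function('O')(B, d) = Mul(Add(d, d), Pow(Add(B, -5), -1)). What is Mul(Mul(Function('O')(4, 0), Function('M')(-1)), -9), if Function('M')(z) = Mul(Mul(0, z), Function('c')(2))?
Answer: 0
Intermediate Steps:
Function('O')(B, d) = Mul(2, d, Pow(Add(-5, B), -1)) (Function('O')(B, d) = Mul(Mul(2, d), Pow(Add(-5, B), -1)) = Mul(2, d, Pow(Add(-5, B), -1)))
Function('M')(z) = 0 (Function('M')(z) = Mul(Mul(0, z), 2) = Mul(0, 2) = 0)
Mul(Mul(Function('O')(4, 0), Function('M')(-1)), -9) = Mul(Mul(Mul(2, 0, Pow(Add(-5, 4), -1)), 0), -9) = Mul(Mul(Mul(2, 0, Pow(-1, -1)), 0), -9) = Mul(Mul(Mul(2, 0, -1), 0), -9) = Mul(Mul(0, 0), -9) = Mul(0, -9) = 0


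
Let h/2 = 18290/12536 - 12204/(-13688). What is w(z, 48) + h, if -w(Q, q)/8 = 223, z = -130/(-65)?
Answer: -9541087887/5362274 ≈ -1779.3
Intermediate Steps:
z = 2 (z = -130*(-1/65) = 2)
w(Q, q) = -1784 (w(Q, q) = -8*223 = -1784)
h = 25208929/5362274 (h = 2*(18290/12536 - 12204/(-13688)) = 2*(18290*(1/12536) - 12204*(-1/13688)) = 2*(9145/6268 + 3051/3422) = 2*(25208929/10724548) = 25208929/5362274 ≈ 4.7012)
w(z, 48) + h = -1784 + 25208929/5362274 = -9541087887/5362274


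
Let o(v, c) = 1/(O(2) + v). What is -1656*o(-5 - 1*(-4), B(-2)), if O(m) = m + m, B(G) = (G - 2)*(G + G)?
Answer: -552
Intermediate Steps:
B(G) = 2*G*(-2 + G) (B(G) = (-2 + G)*(2*G) = 2*G*(-2 + G))
O(m) = 2*m
o(v, c) = 1/(4 + v) (o(v, c) = 1/(2*2 + v) = 1/(4 + v))
-1656*o(-5 - 1*(-4), B(-2)) = -1656/(4 + (-5 - 1*(-4))) = -1656/(4 + (-5 + 4)) = -1656/(4 - 1) = -1656/3 = -1656*⅓ = -552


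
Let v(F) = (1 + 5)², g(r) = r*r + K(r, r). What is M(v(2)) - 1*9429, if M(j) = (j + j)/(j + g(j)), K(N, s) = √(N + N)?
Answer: -232338657/24641 - 6*√2/24641 ≈ -9429.0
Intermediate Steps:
K(N, s) = √2*√N (K(N, s) = √(2*N) = √2*√N)
g(r) = r² + √2*√r (g(r) = r*r + √2*√r = r² + √2*√r)
v(F) = 36 (v(F) = 6² = 36)
M(j) = 2*j/(j + j² + √2*√j) (M(j) = (j + j)/(j + (j² + √2*√j)) = (2*j)/(j + j² + √2*√j) = 2*j/(j + j² + √2*√j))
M(v(2)) - 1*9429 = 2*36/(36 + 36² + √2*√36) - 1*9429 = 2*36/(36 + 1296 + √2*6) - 9429 = 2*36/(36 + 1296 + 6*√2) - 9429 = 2*36/(1332 + 6*√2) - 9429 = 72/(1332 + 6*√2) - 9429 = -9429 + 72/(1332 + 6*√2)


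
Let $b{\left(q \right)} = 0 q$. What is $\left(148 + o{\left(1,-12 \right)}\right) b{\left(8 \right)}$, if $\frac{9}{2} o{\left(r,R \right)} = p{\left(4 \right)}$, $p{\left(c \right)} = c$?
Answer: $0$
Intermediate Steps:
$b{\left(q \right)} = 0$
$o{\left(r,R \right)} = \frac{8}{9}$ ($o{\left(r,R \right)} = \frac{2}{9} \cdot 4 = \frac{8}{9}$)
$\left(148 + o{\left(1,-12 \right)}\right) b{\left(8 \right)} = \left(148 + \frac{8}{9}\right) 0 = \frac{1340}{9} \cdot 0 = 0$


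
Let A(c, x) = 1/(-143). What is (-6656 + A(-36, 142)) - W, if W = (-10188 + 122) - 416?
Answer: 547117/143 ≈ 3826.0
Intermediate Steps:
A(c, x) = -1/143
W = -10482 (W = -10066 - 416 = -10482)
(-6656 + A(-36, 142)) - W = (-6656 - 1/143) - 1*(-10482) = -951809/143 + 10482 = 547117/143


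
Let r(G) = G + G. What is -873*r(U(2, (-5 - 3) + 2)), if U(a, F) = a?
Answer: -3492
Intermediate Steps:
r(G) = 2*G
-873*r(U(2, (-5 - 3) + 2)) = -1746*2 = -873*4 = -3492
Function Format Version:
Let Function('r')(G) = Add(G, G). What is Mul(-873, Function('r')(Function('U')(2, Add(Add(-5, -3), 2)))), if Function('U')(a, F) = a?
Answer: -3492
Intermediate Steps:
Function('r')(G) = Mul(2, G)
Mul(-873, Function('r')(Function('U')(2, Add(Add(-5, -3), 2)))) = Mul(-873, Mul(2, 2)) = Mul(-873, 4) = -3492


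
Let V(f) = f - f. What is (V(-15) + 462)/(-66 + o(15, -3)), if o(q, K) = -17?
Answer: -462/83 ≈ -5.5663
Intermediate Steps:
V(f) = 0
(V(-15) + 462)/(-66 + o(15, -3)) = (0 + 462)/(-66 - 17) = 462/(-83) = 462*(-1/83) = -462/83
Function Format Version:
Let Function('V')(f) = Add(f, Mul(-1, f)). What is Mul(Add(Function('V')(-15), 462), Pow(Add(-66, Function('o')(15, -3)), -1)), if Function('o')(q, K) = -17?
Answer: Rational(-462, 83) ≈ -5.5663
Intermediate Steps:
Function('V')(f) = 0
Mul(Add(Function('V')(-15), 462), Pow(Add(-66, Function('o')(15, -3)), -1)) = Mul(Add(0, 462), Pow(Add(-66, -17), -1)) = Mul(462, Pow(-83, -1)) = Mul(462, Rational(-1, 83)) = Rational(-462, 83)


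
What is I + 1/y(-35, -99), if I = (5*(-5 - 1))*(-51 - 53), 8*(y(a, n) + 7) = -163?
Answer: 683272/219 ≈ 3120.0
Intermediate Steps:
y(a, n) = -219/8 (y(a, n) = -7 + (⅛)*(-163) = -7 - 163/8 = -219/8)
I = 3120 (I = (5*(-6))*(-104) = -30*(-104) = 3120)
I + 1/y(-35, -99) = 3120 + 1/(-219/8) = 3120 - 8/219 = 683272/219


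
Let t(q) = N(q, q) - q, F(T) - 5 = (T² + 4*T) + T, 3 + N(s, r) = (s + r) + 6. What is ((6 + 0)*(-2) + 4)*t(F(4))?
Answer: -352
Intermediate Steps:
N(s, r) = 3 + r + s (N(s, r) = -3 + ((s + r) + 6) = -3 + ((r + s) + 6) = -3 + (6 + r + s) = 3 + r + s)
F(T) = 5 + T² + 5*T (F(T) = 5 + ((T² + 4*T) + T) = 5 + (T² + 5*T) = 5 + T² + 5*T)
t(q) = 3 + q (t(q) = (3 + q + q) - q = (3 + 2*q) - q = 3 + q)
((6 + 0)*(-2) + 4)*t(F(4)) = ((6 + 0)*(-2) + 4)*(3 + (5 + 4² + 5*4)) = (6*(-2) + 4)*(3 + (5 + 16 + 20)) = (-12 + 4)*(3 + 41) = -8*44 = -352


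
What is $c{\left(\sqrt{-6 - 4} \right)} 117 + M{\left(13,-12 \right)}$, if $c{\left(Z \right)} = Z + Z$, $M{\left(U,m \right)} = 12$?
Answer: $12 + 234 i \sqrt{10} \approx 12.0 + 739.97 i$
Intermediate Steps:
$c{\left(Z \right)} = 2 Z$
$c{\left(\sqrt{-6 - 4} \right)} 117 + M{\left(13,-12 \right)} = 2 \sqrt{-6 - 4} \cdot 117 + 12 = 2 \sqrt{-10} \cdot 117 + 12 = 2 i \sqrt{10} \cdot 117 + 12 = 234 i \sqrt{10} + 12 = 12 + 234 i \sqrt{10}$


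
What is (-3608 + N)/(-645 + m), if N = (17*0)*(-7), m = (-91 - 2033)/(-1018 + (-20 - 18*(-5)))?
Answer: 142516/25389 ≈ 5.6133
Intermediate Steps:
m = 177/79 (m = -2124/(-1018 + (-20 + 90)) = -2124/(-1018 + 70) = -2124/(-948) = -2124*(-1/948) = 177/79 ≈ 2.2405)
N = 0 (N = 0*(-7) = 0)
(-3608 + N)/(-645 + m) = (-3608 + 0)/(-645 + 177/79) = -3608/(-50778/79) = -3608*(-79/50778) = 142516/25389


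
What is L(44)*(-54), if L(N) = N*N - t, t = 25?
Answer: -103194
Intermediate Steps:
L(N) = -25 + N² (L(N) = N*N - 1*25 = N² - 25 = -25 + N²)
L(44)*(-54) = (-25 + 44²)*(-54) = (-25 + 1936)*(-54) = 1911*(-54) = -103194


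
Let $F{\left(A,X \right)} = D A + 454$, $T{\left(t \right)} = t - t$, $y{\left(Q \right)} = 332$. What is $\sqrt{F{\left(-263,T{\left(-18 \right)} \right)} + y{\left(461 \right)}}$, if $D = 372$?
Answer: $5 i \sqrt{3882} \approx 311.53 i$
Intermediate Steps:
$T{\left(t \right)} = 0$
$F{\left(A,X \right)} = 454 + 372 A$ ($F{\left(A,X \right)} = 372 A + 454 = 454 + 372 A$)
$\sqrt{F{\left(-263,T{\left(-18 \right)} \right)} + y{\left(461 \right)}} = \sqrt{\left(454 + 372 \left(-263\right)\right) + 332} = \sqrt{\left(454 - 97836\right) + 332} = \sqrt{-97382 + 332} = \sqrt{-97050} = 5 i \sqrt{3882}$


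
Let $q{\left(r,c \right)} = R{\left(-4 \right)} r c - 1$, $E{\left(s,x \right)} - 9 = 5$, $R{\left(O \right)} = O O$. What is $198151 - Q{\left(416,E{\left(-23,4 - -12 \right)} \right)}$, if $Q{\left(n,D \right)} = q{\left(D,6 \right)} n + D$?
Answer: $-360551$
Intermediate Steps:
$R{\left(O \right)} = O^{2}$
$E{\left(s,x \right)} = 14$ ($E{\left(s,x \right)} = 9 + 5 = 14$)
$q{\left(r,c \right)} = -1 + 16 c r$ ($q{\left(r,c \right)} = \left(-4\right)^{2} r c - 1 = 16 r c - 1 = 16 c r - 1 = -1 + 16 c r$)
$Q{\left(n,D \right)} = D + n \left(-1 + 96 D\right)$ ($Q{\left(n,D \right)} = \left(-1 + 16 \cdot 6 D\right) n + D = \left(-1 + 96 D\right) n + D = n \left(-1 + 96 D\right) + D = D + n \left(-1 + 96 D\right)$)
$198151 - Q{\left(416,E{\left(-23,4 - -12 \right)} \right)} = 198151 - \left(14 + 416 \left(-1 + 96 \cdot 14\right)\right) = 198151 - \left(14 + 416 \left(-1 + 1344\right)\right) = 198151 - \left(14 + 416 \cdot 1343\right) = 198151 - \left(14 + 558688\right) = 198151 - 558702 = -360551$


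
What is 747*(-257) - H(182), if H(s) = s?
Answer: -192161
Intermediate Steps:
747*(-257) - H(182) = 747*(-257) - 1*182 = -191979 - 182 = -192161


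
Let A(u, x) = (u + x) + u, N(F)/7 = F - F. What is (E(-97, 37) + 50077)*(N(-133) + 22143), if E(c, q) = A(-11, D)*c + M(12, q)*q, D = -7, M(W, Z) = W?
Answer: 1180974762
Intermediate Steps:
N(F) = 0 (N(F) = 7*(F - F) = 7*0 = 0)
A(u, x) = x + 2*u
E(c, q) = -29*c + 12*q (E(c, q) = (-7 + 2*(-11))*c + 12*q = (-7 - 22)*c + 12*q = -29*c + 12*q)
(E(-97, 37) + 50077)*(N(-133) + 22143) = ((-29*(-97) + 12*37) + 50077)*(0 + 22143) = ((2813 + 444) + 50077)*22143 = (3257 + 50077)*22143 = 53334*22143 = 1180974762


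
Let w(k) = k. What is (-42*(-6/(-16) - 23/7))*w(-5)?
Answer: -2445/4 ≈ -611.25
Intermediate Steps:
(-42*(-6/(-16) - 23/7))*w(-5) = -42*(-6/(-16) - 23/7)*(-5) = -42*(-6*(-1/16) - 23*1/7)*(-5) = -42*(3/8 - 23/7)*(-5) = -42*(-163/56)*(-5) = (489/4)*(-5) = -2445/4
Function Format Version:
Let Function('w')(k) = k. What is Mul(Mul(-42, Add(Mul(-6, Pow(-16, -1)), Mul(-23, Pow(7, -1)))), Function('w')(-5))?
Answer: Rational(-2445, 4) ≈ -611.25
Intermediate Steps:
Mul(Mul(-42, Add(Mul(-6, Pow(-16, -1)), Mul(-23, Pow(7, -1)))), Function('w')(-5)) = Mul(Mul(-42, Add(Mul(-6, Pow(-16, -1)), Mul(-23, Pow(7, -1)))), -5) = Mul(Mul(-42, Add(Mul(-6, Rational(-1, 16)), Mul(-23, Rational(1, 7)))), -5) = Mul(Mul(-42, Add(Rational(3, 8), Rational(-23, 7))), -5) = Mul(Mul(-42, Rational(-163, 56)), -5) = Mul(Rational(489, 4), -5) = Rational(-2445, 4)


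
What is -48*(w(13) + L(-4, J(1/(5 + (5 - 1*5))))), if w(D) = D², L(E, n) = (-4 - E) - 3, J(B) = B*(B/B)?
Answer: -7968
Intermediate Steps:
J(B) = B (J(B) = B*1 = B)
L(E, n) = -7 - E
-48*(w(13) + L(-4, J(1/(5 + (5 - 1*5))))) = -48*(13² + (-7 - 1*(-4))) = -48*(169 + (-7 + 4)) = -48*(169 - 3) = -48*166 = -7968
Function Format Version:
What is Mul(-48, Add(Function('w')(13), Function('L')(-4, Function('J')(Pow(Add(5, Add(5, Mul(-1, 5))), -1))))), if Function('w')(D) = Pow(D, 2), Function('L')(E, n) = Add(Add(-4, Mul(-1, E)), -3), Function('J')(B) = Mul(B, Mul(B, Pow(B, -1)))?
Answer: -7968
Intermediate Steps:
Function('J')(B) = B (Function('J')(B) = Mul(B, 1) = B)
Function('L')(E, n) = Add(-7, Mul(-1, E))
Mul(-48, Add(Function('w')(13), Function('L')(-4, Function('J')(Pow(Add(5, Add(5, Mul(-1, 5))), -1))))) = Mul(-48, Add(Pow(13, 2), Add(-7, Mul(-1, -4)))) = Mul(-48, Add(169, Add(-7, 4))) = Mul(-48, Add(169, -3)) = Mul(-48, 166) = -7968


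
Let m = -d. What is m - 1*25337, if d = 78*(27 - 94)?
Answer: -20111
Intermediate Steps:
d = -5226 (d = 78*(-67) = -5226)
m = 5226 (m = -1*(-5226) = 5226)
m - 1*25337 = 5226 - 1*25337 = 5226 - 25337 = -20111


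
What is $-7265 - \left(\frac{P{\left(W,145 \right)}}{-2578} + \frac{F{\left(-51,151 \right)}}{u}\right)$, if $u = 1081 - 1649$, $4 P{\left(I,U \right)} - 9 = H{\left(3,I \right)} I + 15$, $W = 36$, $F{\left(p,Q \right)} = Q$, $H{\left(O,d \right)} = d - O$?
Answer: $- \frac{5318803589}{732152} \approx -7264.6$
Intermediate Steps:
$P{\left(I,U \right)} = 6 + \frac{I \left(-3 + I\right)}{4}$ ($P{\left(I,U \right)} = \frac{9}{4} + \frac{\left(I - 3\right) I + 15}{4} = \frac{9}{4} + \frac{\left(-3 + I\right) I + 15}{4} = \frac{9}{4} + \frac{I \left(-3 + I\right) + 15}{4} = \frac{9}{4} + \frac{15 + I \left(-3 + I\right)}{4} = \frac{9}{4} + \left(\frac{15}{4} + \frac{I \left(-3 + I\right)}{4}\right) = 6 + \frac{I \left(-3 + I\right)}{4}$)
$u = -568$ ($u = 1081 - 1649 = -568$)
$-7265 - \left(\frac{P{\left(W,145 \right)}}{-2578} + \frac{F{\left(-51,151 \right)}}{u}\right) = -7265 - \left(\frac{6 + \frac{1}{4} \cdot 36 \left(-3 + 36\right)}{-2578} + \frac{151}{-568}\right) = -7265 - \left(\left(6 + \frac{1}{4} \cdot 36 \cdot 33\right) \left(- \frac{1}{2578}\right) + 151 \left(- \frac{1}{568}\right)\right) = -7265 - \left(\left(6 + 297\right) \left(- \frac{1}{2578}\right) - \frac{151}{568}\right) = -7265 - \left(303 \left(- \frac{1}{2578}\right) - \frac{151}{568}\right) = -7265 - \left(- \frac{303}{2578} - \frac{151}{568}\right) = -7265 - - \frac{280691}{732152} = -7265 + \frac{280691}{732152} = - \frac{5318803589}{732152}$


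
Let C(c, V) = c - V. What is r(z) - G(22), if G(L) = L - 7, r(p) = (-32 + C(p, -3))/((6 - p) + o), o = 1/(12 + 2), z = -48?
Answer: -12433/757 ≈ -16.424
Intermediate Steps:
o = 1/14 ≈ 0.071429
r(p) = (-29 + p)/(85/14 - p) (r(p) = (-32 + (p - 1*(-3)))/((6 - p) + 1/14) = (-32 + (p + 3))/(85/14 - p) = (-32 + (3 + p))/(85/14 - p) = (-29 + p)/(85/14 - p))
G(L) = -7 + L
r(z) - G(22) = 14*(-29 - 48)/(85 - 14*(-48)) - (-7 + 22) = 14*(-77)/(85 + 672) - 1*15 = 14*(-77)/757 - 15 = 14*(1/757)*(-77) - 15 = -1078/757 - 15 = -12433/757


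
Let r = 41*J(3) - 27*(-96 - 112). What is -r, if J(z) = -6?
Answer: -5370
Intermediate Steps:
r = 5370 (r = 41*(-6) - 27*(-96 - 112) = -246 - 27*(-208) = -246 + 5616 = 5370)
-r = -1*5370 = -5370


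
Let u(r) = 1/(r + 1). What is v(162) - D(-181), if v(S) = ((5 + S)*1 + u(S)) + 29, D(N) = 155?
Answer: 6684/163 ≈ 41.006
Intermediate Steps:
u(r) = 1/(1 + r)
v(S) = 34 + S + 1/(1 + S) (v(S) = ((5 + S)*1 + 1/(1 + S)) + 29 = ((5 + S) + 1/(1 + S)) + 29 = (5 + S + 1/(1 + S)) + 29 = 34 + S + 1/(1 + S))
v(162) - D(-181) = (1 + (1 + 162)*(34 + 162))/(1 + 162) - 1*155 = (1 + 163*196)/163 - 155 = (1 + 31948)/163 - 155 = (1/163)*31949 - 155 = 31949/163 - 155 = 6684/163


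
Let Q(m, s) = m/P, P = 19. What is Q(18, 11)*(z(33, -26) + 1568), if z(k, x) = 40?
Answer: 28944/19 ≈ 1523.4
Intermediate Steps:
Q(m, s) = m/19
Q(18, 11)*(z(33, -26) + 1568) = ((1/19)*18)*(40 + 1568) = (18/19)*1608 = 28944/19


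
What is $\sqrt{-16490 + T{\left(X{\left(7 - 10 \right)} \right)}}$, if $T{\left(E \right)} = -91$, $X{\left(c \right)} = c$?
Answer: $i \sqrt{16581} \approx 128.77 i$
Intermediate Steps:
$\sqrt{-16490 + T{\left(X{\left(7 - 10 \right)} \right)}} = \sqrt{-16490 - 91} = \sqrt{-16581} = i \sqrt{16581}$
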